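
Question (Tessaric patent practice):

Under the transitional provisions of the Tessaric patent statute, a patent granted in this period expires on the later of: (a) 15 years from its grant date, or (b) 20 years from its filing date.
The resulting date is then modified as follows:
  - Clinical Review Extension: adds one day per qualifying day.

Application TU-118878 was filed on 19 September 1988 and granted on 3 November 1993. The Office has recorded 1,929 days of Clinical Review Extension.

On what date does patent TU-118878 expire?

2014-02-14

(a) grant + 15 years → 3 November 2008.
(b) filing + 20 years → 19 September 2008.
Later of the two: 3 November 2008.
Clinical Review Extension: +1929 days → 14 February 2014.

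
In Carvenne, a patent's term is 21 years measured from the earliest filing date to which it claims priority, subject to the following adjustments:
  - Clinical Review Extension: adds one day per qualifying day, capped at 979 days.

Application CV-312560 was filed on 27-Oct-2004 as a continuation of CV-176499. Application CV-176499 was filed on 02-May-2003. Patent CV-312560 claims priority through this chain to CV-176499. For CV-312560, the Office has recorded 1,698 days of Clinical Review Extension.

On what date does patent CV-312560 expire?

January 6, 2027

Earliest priority filing: 2 May 2003.
Base term: 2 May 2003 + 21 years → 2 May 2024.
Clinical Review Extension: 1698 days claimed exceeds the 979-day cap, so +979 days → 6 January 2027.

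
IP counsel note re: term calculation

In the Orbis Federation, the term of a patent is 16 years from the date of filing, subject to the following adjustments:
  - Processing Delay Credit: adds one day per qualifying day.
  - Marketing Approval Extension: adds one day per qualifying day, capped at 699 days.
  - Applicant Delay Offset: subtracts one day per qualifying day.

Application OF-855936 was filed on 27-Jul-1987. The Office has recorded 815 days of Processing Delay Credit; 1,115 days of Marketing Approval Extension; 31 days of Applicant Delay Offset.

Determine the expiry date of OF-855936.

2007-08-18

Base term: filing date + 16 years → 27 July 2003.
Processing Delay Credit: +815 days → 19 October 2005.
Marketing Approval Extension: 1115 days claimed exceeds the 699-day cap, so +699 days → 18 September 2007.
Applicant Delay Offset: −31 days → 18 August 2007.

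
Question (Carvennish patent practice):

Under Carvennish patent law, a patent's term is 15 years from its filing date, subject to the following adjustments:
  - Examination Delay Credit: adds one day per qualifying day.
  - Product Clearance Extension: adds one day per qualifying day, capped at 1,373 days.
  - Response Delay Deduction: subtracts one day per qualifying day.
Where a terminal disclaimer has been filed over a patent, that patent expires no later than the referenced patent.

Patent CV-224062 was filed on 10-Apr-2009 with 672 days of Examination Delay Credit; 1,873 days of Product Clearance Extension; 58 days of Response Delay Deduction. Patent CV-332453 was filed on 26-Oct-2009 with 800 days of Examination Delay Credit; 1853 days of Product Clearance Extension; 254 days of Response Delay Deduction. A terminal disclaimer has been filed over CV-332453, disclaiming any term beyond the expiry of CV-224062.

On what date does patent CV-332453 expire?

September 18, 2029

Natural term of CV-332453:
  Base: filing + 15 years → 26 October 2024.
  Examination Delay Credit: +800 days → 4 January 2027.
  Product Clearance Extension: 1853 days claimed exceeds the 1373-day cap, so +1373 days → 8 October 2030.
  Response Delay Deduction: −254 days → 27 January 2030.
Expiry of referenced patent CV-224062:
  Base: filing + 15 years → 10 April 2024.
  Examination Delay Credit: +672 days → 11 February 2026.
  Product Clearance Extension: 1873 days claimed exceeds the 1373-day cap, so +1373 days → 15 November 2029.
  Response Delay Deduction: −58 days → 18 September 2029.
Terminal disclaimer: CV-332453 expires on the earlier of 27 January 2030 and 18 September 2029.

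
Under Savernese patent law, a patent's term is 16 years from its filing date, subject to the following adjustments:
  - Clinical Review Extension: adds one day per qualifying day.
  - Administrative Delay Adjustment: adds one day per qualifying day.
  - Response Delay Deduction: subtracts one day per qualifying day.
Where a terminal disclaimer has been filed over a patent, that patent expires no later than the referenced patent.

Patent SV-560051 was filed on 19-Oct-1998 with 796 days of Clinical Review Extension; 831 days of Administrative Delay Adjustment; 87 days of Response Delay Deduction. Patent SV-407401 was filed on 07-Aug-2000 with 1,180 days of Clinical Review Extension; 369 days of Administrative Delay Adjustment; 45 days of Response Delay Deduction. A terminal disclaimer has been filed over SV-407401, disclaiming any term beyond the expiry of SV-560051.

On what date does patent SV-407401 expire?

2019-01-06

Natural term of SV-407401:
  Base: filing + 16 years → 7 August 2016.
  Clinical Review Extension: +1180 days → 31 October 2019.
  Administrative Delay Adjustment: +369 days → 3 November 2020.
  Response Delay Deduction: −45 days → 19 September 2020.
Expiry of referenced patent SV-560051:
  Base: filing + 16 years → 19 October 2014.
  Clinical Review Extension: +796 days → 23 December 2016.
  Administrative Delay Adjustment: +831 days → 3 April 2019.
  Response Delay Deduction: −87 days → 6 January 2019.
Terminal disclaimer: SV-407401 expires on the earlier of 19 September 2020 and 6 January 2019.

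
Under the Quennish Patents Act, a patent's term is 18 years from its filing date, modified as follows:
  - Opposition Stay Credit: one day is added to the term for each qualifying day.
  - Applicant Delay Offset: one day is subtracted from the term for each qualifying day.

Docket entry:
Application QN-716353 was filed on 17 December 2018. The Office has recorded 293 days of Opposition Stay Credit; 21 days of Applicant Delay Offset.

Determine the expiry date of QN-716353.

2037-09-15

Base term: filing date + 18 years → 17 December 2036.
Opposition Stay Credit: +293 days → 6 October 2037.
Applicant Delay Offset: −21 days → 15 September 2037.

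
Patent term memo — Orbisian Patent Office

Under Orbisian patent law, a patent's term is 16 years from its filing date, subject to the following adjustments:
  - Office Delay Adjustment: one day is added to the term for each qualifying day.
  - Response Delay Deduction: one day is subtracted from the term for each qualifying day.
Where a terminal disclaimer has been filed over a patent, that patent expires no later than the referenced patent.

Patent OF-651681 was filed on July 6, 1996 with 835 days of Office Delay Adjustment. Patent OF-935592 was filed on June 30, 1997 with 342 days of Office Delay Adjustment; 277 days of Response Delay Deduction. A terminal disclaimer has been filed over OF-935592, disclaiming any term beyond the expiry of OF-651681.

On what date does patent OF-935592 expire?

Natural term of OF-935592:
  Base: filing + 16 years → 30 June 2013.
  Office Delay Adjustment: +342 days → 7 June 2014.
  Response Delay Deduction: −277 days → 3 September 2013.
Expiry of referenced patent OF-651681:
  Base: filing + 16 years → 6 July 2012.
  Office Delay Adjustment: +835 days → 19 October 2014.
Terminal disclaimer: OF-935592 expires on the earlier of 3 September 2013 and 19 October 2014.

2013-09-03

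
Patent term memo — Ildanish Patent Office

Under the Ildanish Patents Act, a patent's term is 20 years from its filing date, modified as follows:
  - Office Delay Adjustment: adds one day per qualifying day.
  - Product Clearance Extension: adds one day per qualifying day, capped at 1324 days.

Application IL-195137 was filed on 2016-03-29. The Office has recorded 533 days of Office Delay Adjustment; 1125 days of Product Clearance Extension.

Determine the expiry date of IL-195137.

October 12, 2040

Base term: filing date + 20 years → 29 March 2036.
Office Delay Adjustment: +533 days → 13 September 2037.
Product Clearance Extension: 1125 days (within the 1324-day cap) → +1125 days → 12 October 2040.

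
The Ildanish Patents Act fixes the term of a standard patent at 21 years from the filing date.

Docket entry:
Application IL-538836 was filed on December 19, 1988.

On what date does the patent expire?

Filing date + 21 years → 19 December 2009.

2009-12-19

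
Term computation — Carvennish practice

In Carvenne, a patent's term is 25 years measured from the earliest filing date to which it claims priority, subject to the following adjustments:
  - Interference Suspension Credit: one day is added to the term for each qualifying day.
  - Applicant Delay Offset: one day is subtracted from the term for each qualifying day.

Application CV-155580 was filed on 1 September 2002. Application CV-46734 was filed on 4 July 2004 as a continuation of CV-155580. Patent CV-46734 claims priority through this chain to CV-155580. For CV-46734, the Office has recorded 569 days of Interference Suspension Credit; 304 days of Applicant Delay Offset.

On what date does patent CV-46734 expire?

2028-05-23

Earliest priority filing: 1 September 2002.
Base term: 1 September 2002 + 25 years → 1 September 2027.
Interference Suspension Credit: +569 days → 23 March 2029.
Applicant Delay Offset: −304 days → 23 May 2028.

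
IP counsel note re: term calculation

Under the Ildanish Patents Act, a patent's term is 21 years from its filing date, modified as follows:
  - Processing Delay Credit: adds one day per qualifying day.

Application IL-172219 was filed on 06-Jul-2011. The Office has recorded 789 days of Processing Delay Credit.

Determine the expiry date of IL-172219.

Base term: filing date + 21 years → 6 July 2032.
Processing Delay Credit: +789 days → 3 September 2034.

2034-09-03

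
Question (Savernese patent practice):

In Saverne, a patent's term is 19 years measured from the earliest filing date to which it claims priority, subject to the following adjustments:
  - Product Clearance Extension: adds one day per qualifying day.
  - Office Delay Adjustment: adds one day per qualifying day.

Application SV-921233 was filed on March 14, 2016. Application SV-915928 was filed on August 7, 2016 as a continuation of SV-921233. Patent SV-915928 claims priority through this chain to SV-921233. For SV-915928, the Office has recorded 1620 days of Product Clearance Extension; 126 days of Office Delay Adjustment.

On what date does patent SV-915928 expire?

Earliest priority filing: 14 March 2016.
Base term: 14 March 2016 + 19 years → 14 March 2035.
Product Clearance Extension: +1620 days → 20 August 2039.
Office Delay Adjustment: +126 days → 24 December 2039.

2039-12-24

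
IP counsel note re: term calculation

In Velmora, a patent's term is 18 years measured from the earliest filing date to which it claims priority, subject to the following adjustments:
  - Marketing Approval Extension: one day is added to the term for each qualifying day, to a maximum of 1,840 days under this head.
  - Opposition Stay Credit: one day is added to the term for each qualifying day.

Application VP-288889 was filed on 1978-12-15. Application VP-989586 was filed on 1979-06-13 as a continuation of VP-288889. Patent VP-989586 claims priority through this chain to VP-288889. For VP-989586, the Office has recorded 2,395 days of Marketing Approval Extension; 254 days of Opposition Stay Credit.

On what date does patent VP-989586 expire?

Earliest priority filing: 15 December 1978.
Base term: 15 December 1978 + 18 years → 15 December 1996.
Marketing Approval Extension: 2395 days claimed exceeds the 1840-day cap, so +1840 days → 29 December 2001.
Opposition Stay Credit: +254 days → 9 September 2002.

September 9, 2002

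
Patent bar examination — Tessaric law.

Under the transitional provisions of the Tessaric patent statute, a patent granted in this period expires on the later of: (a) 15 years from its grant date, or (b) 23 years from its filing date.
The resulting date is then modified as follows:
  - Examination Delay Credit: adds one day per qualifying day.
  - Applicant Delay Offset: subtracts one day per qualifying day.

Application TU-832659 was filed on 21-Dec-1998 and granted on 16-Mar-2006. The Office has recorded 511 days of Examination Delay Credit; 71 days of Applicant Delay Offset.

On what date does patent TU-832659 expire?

(a) grant + 15 years → 16 March 2021.
(b) filing + 23 years → 21 December 2021.
Later of the two: 21 December 2021.
Examination Delay Credit: +511 days → 16 May 2023.
Applicant Delay Offset: −71 days → 6 March 2023.

March 6, 2023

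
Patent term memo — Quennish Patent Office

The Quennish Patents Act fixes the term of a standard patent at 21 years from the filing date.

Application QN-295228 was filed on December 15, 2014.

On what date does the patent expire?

December 15, 2035

Filing date + 21 years → 15 December 2035.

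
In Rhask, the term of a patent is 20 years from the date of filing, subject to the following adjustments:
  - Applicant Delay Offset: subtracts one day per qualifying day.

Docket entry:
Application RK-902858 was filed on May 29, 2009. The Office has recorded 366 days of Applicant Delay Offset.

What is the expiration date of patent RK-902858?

2028-05-28

Base term: filing date + 20 years → 29 May 2029.
Applicant Delay Offset: −366 days → 28 May 2028.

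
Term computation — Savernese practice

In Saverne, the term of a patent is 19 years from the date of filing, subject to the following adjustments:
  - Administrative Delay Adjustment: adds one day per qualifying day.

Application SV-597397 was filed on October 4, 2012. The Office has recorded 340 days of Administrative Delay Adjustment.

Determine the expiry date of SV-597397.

September 8, 2032

Base term: filing date + 19 years → 4 October 2031.
Administrative Delay Adjustment: +340 days → 8 September 2032.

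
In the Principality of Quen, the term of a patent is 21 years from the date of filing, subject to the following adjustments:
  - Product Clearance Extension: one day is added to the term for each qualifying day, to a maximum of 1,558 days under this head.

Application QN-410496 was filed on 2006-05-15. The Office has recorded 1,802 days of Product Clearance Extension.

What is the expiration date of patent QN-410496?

Base term: filing date + 21 years → 15 May 2027.
Product Clearance Extension: 1802 days claimed exceeds the 1558-day cap, so +1558 days → 20 August 2031.

2031-08-20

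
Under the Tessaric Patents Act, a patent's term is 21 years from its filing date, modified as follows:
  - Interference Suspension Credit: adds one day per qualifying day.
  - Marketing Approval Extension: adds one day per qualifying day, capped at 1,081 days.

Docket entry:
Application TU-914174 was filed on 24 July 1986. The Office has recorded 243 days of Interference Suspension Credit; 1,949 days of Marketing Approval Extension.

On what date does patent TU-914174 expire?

March 9, 2011

Base term: filing date + 21 years → 24 July 2007.
Interference Suspension Credit: +243 days → 23 March 2008.
Marketing Approval Extension: 1949 days claimed exceeds the 1081-day cap, so +1081 days → 9 March 2011.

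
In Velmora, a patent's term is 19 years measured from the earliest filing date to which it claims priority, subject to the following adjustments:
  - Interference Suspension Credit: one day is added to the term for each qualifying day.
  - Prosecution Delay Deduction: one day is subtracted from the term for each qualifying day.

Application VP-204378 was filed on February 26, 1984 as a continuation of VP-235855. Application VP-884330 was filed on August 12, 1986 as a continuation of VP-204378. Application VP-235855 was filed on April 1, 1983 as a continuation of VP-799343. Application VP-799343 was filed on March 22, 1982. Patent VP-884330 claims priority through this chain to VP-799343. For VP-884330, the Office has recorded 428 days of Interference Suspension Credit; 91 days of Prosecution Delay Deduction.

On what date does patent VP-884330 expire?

2002-02-22

Earliest priority filing: 22 March 1982.
Base term: 22 March 1982 + 19 years → 22 March 2001.
Interference Suspension Credit: +428 days → 24 May 2002.
Prosecution Delay Deduction: −91 days → 22 February 2002.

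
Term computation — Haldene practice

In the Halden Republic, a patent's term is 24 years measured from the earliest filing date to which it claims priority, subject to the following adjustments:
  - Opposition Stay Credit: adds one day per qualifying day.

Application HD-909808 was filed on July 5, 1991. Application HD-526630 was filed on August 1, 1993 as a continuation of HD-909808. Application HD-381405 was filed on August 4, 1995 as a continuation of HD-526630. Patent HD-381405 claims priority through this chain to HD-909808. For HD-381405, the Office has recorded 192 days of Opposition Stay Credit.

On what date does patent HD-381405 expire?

Earliest priority filing: 5 July 1991.
Base term: 5 July 1991 + 24 years → 5 July 2015.
Opposition Stay Credit: +192 days → 13 January 2016.

January 13, 2016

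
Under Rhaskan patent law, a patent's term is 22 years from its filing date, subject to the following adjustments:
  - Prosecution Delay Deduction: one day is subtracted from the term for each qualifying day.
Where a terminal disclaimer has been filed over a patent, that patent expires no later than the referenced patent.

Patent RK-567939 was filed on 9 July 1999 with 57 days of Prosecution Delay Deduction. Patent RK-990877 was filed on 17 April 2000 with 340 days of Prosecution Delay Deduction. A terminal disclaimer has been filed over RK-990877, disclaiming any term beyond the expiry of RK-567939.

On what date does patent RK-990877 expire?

May 12, 2021

Natural term of RK-990877:
  Base: filing + 22 years → 17 April 2022.
  Prosecution Delay Deduction: −340 days → 12 May 2021.
Expiry of referenced patent RK-567939:
  Base: filing + 22 years → 9 July 2021.
  Prosecution Delay Deduction: −57 days → 13 May 2021.
Terminal disclaimer: RK-990877 expires on the earlier of 12 May 2021 and 13 May 2021.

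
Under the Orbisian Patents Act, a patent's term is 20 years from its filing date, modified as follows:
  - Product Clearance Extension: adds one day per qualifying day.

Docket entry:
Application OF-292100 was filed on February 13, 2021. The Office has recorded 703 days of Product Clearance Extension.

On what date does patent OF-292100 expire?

January 17, 2043

Base term: filing date + 20 years → 13 February 2041.
Product Clearance Extension: +703 days → 17 January 2043.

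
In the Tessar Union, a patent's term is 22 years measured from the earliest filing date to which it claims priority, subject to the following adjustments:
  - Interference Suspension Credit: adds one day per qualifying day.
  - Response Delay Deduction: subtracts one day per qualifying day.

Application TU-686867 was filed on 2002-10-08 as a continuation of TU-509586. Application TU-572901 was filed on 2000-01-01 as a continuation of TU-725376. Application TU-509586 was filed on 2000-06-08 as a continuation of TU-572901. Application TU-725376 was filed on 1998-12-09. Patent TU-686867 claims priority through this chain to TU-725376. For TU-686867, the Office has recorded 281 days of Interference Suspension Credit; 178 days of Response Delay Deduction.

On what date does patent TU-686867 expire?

2021-03-22

Earliest priority filing: 9 December 1998.
Base term: 9 December 1998 + 22 years → 9 December 2020.
Interference Suspension Credit: +281 days → 16 September 2021.
Response Delay Deduction: −178 days → 22 March 2021.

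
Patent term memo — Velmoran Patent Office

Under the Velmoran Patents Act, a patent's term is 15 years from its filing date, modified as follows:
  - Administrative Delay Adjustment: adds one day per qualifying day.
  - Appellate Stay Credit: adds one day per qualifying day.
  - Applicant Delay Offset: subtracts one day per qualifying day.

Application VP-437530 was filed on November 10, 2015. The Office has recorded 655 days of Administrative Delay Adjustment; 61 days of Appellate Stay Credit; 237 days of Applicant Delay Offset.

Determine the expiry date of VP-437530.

March 3, 2032

Base term: filing date + 15 years → 10 November 2030.
Administrative Delay Adjustment: +655 days → 26 August 2032.
Appellate Stay Credit: +61 days → 26 October 2032.
Applicant Delay Offset: −237 days → 3 March 2032.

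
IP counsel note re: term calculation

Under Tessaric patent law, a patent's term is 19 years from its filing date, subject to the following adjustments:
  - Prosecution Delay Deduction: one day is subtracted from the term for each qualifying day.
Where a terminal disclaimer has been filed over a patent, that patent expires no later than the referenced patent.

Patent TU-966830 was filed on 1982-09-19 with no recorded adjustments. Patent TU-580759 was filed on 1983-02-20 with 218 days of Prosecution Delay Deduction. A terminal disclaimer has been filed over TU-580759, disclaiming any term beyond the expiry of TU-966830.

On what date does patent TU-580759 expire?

Natural term of TU-580759:
  Base: filing + 19 years → 20 February 2002.
  Prosecution Delay Deduction: −218 days → 17 July 2001.
Expiry of referenced patent TU-966830:
  Base: filing + 19 years → 19 September 2001.
Terminal disclaimer: TU-580759 expires on the earlier of 17 July 2001 and 19 September 2001.

July 17, 2001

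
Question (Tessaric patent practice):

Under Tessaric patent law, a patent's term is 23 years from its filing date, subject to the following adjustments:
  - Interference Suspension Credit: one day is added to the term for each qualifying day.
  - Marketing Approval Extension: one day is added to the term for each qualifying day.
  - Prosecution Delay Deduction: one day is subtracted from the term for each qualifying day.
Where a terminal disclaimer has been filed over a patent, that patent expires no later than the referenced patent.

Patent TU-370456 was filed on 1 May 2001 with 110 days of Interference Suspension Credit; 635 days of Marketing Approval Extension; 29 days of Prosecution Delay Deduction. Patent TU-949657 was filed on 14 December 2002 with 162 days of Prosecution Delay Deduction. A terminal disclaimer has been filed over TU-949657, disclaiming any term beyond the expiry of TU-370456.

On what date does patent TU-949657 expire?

Natural term of TU-949657:
  Base: filing + 23 years → 14 December 2025.
  Prosecution Delay Deduction: −162 days → 5 July 2025.
Expiry of referenced patent TU-370456:
  Base: filing + 23 years → 1 May 2024.
  Interference Suspension Credit: +110 days → 19 August 2024.
  Marketing Approval Extension: +635 days → 16 May 2026.
  Prosecution Delay Deduction: −29 days → 17 April 2026.
Terminal disclaimer: TU-949657 expires on the earlier of 5 July 2025 and 17 April 2026.

2025-07-05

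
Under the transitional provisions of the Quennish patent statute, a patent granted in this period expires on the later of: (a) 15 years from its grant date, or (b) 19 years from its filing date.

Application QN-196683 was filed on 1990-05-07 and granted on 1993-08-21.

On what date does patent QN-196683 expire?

2009-05-07

(a) grant + 15 years → 21 August 2008.
(b) filing + 19 years → 7 May 2009.
Later of the two: 7 May 2009.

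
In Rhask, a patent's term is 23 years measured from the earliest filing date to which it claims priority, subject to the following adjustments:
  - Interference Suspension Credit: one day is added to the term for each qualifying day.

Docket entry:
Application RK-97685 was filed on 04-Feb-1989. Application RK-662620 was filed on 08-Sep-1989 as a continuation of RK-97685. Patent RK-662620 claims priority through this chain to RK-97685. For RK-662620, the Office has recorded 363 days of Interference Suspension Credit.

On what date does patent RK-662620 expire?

Earliest priority filing: 4 February 1989.
Base term: 4 February 1989 + 23 years → 4 February 2012.
Interference Suspension Credit: +363 days → 1 February 2013.

2013-02-01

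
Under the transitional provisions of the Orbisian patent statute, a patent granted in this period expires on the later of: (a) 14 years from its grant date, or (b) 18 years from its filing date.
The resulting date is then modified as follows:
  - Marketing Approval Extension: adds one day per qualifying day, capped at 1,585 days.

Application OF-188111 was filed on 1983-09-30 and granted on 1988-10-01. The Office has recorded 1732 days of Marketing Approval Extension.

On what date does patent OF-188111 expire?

(a) grant + 14 years → 1 October 2002.
(b) filing + 18 years → 30 September 2001.
Later of the two: 1 October 2002.
Marketing Approval Extension: 1732 days claimed exceeds the 1585-day cap, so +1585 days → 2 February 2007.

2007-02-02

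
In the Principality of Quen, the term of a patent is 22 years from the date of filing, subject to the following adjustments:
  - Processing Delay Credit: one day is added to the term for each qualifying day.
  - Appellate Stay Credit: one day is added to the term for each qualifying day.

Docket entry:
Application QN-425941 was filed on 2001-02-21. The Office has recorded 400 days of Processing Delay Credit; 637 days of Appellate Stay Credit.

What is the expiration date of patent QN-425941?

Base term: filing date + 22 years → 21 February 2023.
Processing Delay Credit: +400 days → 27 March 2024.
Appellate Stay Credit: +637 days → 24 December 2025.

2025-12-24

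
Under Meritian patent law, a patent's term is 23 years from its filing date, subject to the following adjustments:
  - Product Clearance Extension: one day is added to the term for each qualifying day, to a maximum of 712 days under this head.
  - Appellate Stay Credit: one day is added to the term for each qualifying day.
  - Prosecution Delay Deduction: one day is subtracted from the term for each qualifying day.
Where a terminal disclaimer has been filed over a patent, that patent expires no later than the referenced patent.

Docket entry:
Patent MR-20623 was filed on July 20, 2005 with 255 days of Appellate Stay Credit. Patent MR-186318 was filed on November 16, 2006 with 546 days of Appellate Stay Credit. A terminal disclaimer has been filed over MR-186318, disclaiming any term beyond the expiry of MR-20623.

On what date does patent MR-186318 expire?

Natural term of MR-186318:
  Base: filing + 23 years → 16 November 2029.
  Appellate Stay Credit: +546 days → 16 May 2031.
Expiry of referenced patent MR-20623:
  Base: filing + 23 years → 20 July 2028.
  Appellate Stay Credit: +255 days → 1 April 2029.
Terminal disclaimer: MR-186318 expires on the earlier of 16 May 2031 and 1 April 2029.

April 1, 2029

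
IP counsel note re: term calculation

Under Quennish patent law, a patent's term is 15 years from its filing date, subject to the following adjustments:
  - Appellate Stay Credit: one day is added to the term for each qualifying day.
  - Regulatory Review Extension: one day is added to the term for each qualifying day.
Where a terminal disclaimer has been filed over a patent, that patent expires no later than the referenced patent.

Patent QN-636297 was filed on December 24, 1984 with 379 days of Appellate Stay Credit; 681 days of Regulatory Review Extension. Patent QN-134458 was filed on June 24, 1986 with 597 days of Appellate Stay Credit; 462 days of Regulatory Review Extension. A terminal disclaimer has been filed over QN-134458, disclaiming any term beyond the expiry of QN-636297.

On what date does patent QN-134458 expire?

2002-11-18

Natural term of QN-134458:
  Base: filing + 15 years → 24 June 2001.
  Appellate Stay Credit: +597 days → 11 February 2003.
  Regulatory Review Extension: +462 days → 18 May 2004.
Expiry of referenced patent QN-636297:
  Base: filing + 15 years → 24 December 1999.
  Appellate Stay Credit: +379 days → 6 January 2001.
  Regulatory Review Extension: +681 days → 18 November 2002.
Terminal disclaimer: QN-134458 expires on the earlier of 18 May 2004 and 18 November 2002.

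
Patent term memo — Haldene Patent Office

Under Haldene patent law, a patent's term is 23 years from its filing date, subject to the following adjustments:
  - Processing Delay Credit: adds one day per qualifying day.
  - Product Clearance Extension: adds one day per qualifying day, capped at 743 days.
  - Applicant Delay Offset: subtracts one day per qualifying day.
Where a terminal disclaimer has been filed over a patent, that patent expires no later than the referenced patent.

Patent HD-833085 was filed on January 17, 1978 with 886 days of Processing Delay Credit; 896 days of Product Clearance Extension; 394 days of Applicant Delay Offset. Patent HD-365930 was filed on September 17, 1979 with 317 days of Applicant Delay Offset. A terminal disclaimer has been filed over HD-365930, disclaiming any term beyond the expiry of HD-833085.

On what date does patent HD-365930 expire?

Natural term of HD-365930:
  Base: filing + 23 years → 17 September 2002.
  Applicant Delay Offset: −317 days → 4 November 2001.
Expiry of referenced patent HD-833085:
  Base: filing + 23 years → 17 January 2001.
  Processing Delay Credit: +886 days → 22 June 2003.
  Product Clearance Extension: 896 days claimed exceeds the 743-day cap, so +743 days → 4 July 2005.
  Applicant Delay Offset: −394 days → 5 June 2004.
Terminal disclaimer: HD-365930 expires on the earlier of 4 November 2001 and 5 June 2004.

2001-11-04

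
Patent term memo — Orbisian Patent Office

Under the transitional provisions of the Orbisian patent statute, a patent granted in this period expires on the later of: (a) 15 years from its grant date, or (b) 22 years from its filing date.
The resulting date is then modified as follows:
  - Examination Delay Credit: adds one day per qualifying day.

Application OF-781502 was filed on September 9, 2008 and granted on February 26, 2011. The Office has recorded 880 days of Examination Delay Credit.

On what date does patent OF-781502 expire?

February 5, 2033

(a) grant + 15 years → 26 February 2026.
(b) filing + 22 years → 9 September 2030.
Later of the two: 9 September 2030.
Examination Delay Credit: +880 days → 5 February 2033.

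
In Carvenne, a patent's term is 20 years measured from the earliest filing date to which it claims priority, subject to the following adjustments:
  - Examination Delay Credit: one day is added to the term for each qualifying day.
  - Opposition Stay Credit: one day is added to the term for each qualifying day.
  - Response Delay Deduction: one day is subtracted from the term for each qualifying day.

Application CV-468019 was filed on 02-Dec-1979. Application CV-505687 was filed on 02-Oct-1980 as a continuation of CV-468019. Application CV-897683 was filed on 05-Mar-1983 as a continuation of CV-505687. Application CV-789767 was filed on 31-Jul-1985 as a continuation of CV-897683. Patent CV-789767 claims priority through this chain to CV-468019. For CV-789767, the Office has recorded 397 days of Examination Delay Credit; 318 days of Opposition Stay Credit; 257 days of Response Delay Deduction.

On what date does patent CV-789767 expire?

2001-03-04

Earliest priority filing: 2 December 1979.
Base term: 2 December 1979 + 20 years → 2 December 1999.
Examination Delay Credit: +397 days → 2 January 2001.
Opposition Stay Credit: +318 days → 16 November 2001.
Response Delay Deduction: −257 days → 4 March 2001.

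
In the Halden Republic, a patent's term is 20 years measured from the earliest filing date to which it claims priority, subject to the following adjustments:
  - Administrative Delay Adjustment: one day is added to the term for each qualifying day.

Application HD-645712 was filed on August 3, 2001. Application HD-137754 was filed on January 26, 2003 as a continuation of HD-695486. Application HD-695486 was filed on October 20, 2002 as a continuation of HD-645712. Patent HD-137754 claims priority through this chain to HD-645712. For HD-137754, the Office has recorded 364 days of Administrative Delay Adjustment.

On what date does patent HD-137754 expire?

2022-08-02

Earliest priority filing: 3 August 2001.
Base term: 3 August 2001 + 20 years → 3 August 2021.
Administrative Delay Adjustment: +364 days → 2 August 2022.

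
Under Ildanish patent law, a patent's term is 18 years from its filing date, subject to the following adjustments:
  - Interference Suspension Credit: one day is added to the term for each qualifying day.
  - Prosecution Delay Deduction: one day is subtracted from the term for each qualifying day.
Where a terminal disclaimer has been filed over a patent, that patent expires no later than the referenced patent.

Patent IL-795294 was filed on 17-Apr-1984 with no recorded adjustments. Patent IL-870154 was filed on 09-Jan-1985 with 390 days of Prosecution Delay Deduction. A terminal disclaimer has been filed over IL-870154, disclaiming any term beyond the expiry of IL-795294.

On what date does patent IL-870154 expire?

Natural term of IL-870154:
  Base: filing + 18 years → 9 January 2003.
  Prosecution Delay Deduction: −390 days → 15 December 2001.
Expiry of referenced patent IL-795294:
  Base: filing + 18 years → 17 April 2002.
Terminal disclaimer: IL-870154 expires on the earlier of 15 December 2001 and 17 April 2002.

2001-12-15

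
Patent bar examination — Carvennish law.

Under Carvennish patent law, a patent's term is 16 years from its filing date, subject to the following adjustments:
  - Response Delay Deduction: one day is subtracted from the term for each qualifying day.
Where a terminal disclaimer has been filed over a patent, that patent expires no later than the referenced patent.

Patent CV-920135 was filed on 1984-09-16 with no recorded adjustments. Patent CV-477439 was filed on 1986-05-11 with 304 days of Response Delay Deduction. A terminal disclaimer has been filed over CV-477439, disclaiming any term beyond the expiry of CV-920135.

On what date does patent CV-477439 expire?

2000-09-16

Natural term of CV-477439:
  Base: filing + 16 years → 11 May 2002.
  Response Delay Deduction: −304 days → 11 July 2001.
Expiry of referenced patent CV-920135:
  Base: filing + 16 years → 16 September 2000.
Terminal disclaimer: CV-477439 expires on the earlier of 11 July 2001 and 16 September 2000.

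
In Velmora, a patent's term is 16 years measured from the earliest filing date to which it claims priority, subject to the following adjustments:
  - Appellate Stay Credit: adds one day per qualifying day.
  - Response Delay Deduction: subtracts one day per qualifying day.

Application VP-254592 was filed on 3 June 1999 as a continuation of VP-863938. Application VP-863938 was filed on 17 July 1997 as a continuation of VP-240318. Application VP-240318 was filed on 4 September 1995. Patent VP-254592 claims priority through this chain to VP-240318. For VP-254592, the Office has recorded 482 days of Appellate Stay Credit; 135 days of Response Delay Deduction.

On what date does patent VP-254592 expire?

Earliest priority filing: 4 September 1995.
Base term: 4 September 1995 + 16 years → 4 September 2011.
Appellate Stay Credit: +482 days → 29 December 2012.
Response Delay Deduction: −135 days → 16 August 2012.

August 16, 2012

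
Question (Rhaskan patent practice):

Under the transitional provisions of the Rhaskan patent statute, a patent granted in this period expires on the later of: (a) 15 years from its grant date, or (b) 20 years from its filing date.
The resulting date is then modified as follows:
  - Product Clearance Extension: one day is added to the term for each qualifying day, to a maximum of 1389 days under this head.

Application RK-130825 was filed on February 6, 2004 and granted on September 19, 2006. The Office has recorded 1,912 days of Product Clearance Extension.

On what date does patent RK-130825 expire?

2027-11-26

(a) grant + 15 years → 19 September 2021.
(b) filing + 20 years → 6 February 2024.
Later of the two: 6 February 2024.
Product Clearance Extension: 1912 days claimed exceeds the 1389-day cap, so +1389 days → 26 November 2027.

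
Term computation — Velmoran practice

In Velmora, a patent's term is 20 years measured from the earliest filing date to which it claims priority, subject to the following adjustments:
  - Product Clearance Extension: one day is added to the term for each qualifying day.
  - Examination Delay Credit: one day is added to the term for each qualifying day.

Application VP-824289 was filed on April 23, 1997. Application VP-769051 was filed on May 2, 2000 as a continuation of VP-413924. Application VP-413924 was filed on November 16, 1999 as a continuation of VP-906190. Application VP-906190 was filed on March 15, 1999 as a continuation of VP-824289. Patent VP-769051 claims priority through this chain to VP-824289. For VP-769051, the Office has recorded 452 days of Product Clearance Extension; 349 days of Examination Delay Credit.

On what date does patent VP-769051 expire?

Earliest priority filing: 23 April 1997.
Base term: 23 April 1997 + 20 years → 23 April 2017.
Product Clearance Extension: +452 days → 19 July 2018.
Examination Delay Credit: +349 days → 3 July 2019.

2019-07-03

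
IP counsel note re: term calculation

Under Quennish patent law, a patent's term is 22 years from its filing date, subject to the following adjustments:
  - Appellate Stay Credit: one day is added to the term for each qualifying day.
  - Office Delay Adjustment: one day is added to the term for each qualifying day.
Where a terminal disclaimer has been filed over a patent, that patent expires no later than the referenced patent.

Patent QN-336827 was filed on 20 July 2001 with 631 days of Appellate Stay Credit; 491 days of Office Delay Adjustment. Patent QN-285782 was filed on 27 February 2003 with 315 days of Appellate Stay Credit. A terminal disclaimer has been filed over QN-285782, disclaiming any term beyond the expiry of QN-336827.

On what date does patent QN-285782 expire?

January 8, 2026

Natural term of QN-285782:
  Base: filing + 22 years → 27 February 2025.
  Appellate Stay Credit: +315 days → 8 January 2026.
Expiry of referenced patent QN-336827:
  Base: filing + 22 years → 20 July 2023.
  Appellate Stay Credit: +631 days → 11 April 2025.
  Office Delay Adjustment: +491 days → 15 August 2026.
Terminal disclaimer: QN-285782 expires on the earlier of 8 January 2026 and 15 August 2026.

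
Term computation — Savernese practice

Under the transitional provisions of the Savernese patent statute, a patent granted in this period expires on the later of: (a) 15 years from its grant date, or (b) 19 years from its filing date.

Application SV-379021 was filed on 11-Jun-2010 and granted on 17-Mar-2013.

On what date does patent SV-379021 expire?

(a) grant + 15 years → 17 March 2028.
(b) filing + 19 years → 11 June 2029.
Later of the two: 11 June 2029.

2029-06-11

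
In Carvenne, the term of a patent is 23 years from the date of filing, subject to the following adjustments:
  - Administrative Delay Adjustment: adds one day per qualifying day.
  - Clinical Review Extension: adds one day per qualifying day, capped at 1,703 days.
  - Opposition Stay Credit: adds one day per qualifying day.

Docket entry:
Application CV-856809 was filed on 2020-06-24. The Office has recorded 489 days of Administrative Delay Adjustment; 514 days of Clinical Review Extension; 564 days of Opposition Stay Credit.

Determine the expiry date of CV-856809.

Base term: filing date + 23 years → 24 June 2043.
Administrative Delay Adjustment: +489 days → 25 October 2044.
Clinical Review Extension: 514 days (within the 1703-day cap) → +514 days → 23 March 2046.
Opposition Stay Credit: +564 days → 8 October 2047.

October 8, 2047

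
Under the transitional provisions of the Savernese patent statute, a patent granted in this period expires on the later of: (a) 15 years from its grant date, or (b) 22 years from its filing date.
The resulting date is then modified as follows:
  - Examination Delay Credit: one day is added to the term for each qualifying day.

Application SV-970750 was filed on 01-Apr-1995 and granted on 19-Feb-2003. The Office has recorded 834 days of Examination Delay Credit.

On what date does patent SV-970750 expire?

June 2, 2020

(a) grant + 15 years → 19 February 2018.
(b) filing + 22 years → 1 April 2017.
Later of the two: 19 February 2018.
Examination Delay Credit: +834 days → 2 June 2020.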